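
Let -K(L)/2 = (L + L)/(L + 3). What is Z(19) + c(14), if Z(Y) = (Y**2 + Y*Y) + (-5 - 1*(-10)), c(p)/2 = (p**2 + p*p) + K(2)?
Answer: 7539/5 ≈ 1507.8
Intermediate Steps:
K(L) = -4*L/(3 + L) (K(L) = -2*(L + L)/(L + 3) = -2*2*L/(3 + L) = -4*L/(3 + L))
c(p) = -16/5 + 4*p**2 (c(p) = 2*((p**2 + p*p) - 4*2/(3 + 2)) = 2*((p**2 + p**2) - 4*2/5) = 2*(2*p**2 - 4*2*1/5) = 2*(2*p**2 - 8/5) = 2*(-8/5 + 2*p**2) = -16/5 + 4*p**2)
Z(Y) = 5 + 2*Y**2 (Z(Y) = (Y**2 + Y**2) + (-5 + 10) = 2*Y**2 + 5 = 5 + 2*Y**2)
Z(19) + c(14) = (5 + 2*19**2) + (-16/5 + 4*14**2) = (5 + 2*361) + (-16/5 + 4*196) = (5 + 722) + (-16/5 + 784) = 727 + 3904/5 = 7539/5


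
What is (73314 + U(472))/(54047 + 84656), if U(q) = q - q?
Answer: 73314/138703 ≈ 0.52857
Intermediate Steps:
U(q) = 0
(73314 + U(472))/(54047 + 84656) = (73314 + 0)/(54047 + 84656) = 73314/138703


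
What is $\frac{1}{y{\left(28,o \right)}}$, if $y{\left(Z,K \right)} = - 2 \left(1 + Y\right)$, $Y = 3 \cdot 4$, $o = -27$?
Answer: $- \frac{1}{26} \approx -0.038462$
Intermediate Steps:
$Y = 12$
$y{\left(Z,K \right)} = -26$ ($y{\left(Z,K \right)} = - 2 \left(1 + 12\right) = \left(-2\right) 13 = -26$)
$\frac{1}{y{\left(28,o \right)}} = \frac{1}{-26} = - \frac{1}{26}$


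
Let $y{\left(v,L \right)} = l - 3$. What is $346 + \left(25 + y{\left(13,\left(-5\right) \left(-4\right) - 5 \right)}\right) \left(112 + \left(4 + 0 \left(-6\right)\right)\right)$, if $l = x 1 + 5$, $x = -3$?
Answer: $3130$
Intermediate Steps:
$l = 2$ ($l = \left(-3\right) 1 + 5 = -3 + 5 = 2$)
$y{\left(v,L \right)} = -1$ ($y{\left(v,L \right)} = 2 - 3 = -1$)
$346 + \left(25 + y{\left(13,\left(-5\right) \left(-4\right) - 5 \right)}\right) \left(112 + \left(4 + 0 \left(-6\right)\right)\right) = 346 + \left(25 - 1\right) \left(112 + \left(4 + 0 \left(-6\right)\right)\right) = 346 + 24 \left(112 + \left(4 + 0\right)\right) = 346 + 24 \left(112 + 4\right) = 346 + 24 \cdot 116 = 346 + 2784 = 3130$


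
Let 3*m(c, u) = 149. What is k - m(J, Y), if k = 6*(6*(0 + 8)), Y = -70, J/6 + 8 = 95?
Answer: 715/3 ≈ 238.33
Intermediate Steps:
J = 522 (J = -48 + 6*95 = -48 + 570 = 522)
m(c, u) = 149/3 (m(c, u) = (⅓)*149 = 149/3)
k = 288 (k = 6*(6*8) = 6*48 = 288)
k - m(J, Y) = 288 - 1*149/3 = 288 - 149/3 = 715/3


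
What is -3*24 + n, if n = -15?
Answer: -87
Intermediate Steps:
-3*24 + n = -3*24 - 15 = -72 - 15 = -87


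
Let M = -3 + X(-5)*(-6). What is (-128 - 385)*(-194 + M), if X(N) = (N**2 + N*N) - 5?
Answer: 239571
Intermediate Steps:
X(N) = -5 + 2*N**2 (X(N) = (N**2 + N**2) - 5 = 2*N**2 - 5 = -5 + 2*N**2)
M = -273 (M = -3 + (-5 + 2*(-5)**2)*(-6) = -3 + (-5 + 2*25)*(-6) = -3 + (-5 + 50)*(-6) = -3 + 45*(-6) = -3 - 270 = -273)
(-128 - 385)*(-194 + M) = (-128 - 385)*(-194 - 273) = -513*(-467) = 239571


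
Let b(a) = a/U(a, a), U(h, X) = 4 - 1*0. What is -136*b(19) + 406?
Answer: -240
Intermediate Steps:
U(h, X) = 4 (U(h, X) = 4 + 0 = 4)
b(a) = a/4
-136*b(19) + 406 = -34*19 + 406 = -136*19/4 + 406 = -646 + 406 = -240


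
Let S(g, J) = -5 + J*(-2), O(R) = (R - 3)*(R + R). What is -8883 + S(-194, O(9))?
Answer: -9104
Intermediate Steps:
O(R) = 2*R*(-3 + R) (O(R) = (-3 + R)*(2*R) = 2*R*(-3 + R))
S(g, J) = -5 - 2*J
-8883 + S(-194, O(9)) = -8883 + (-5 - 4*9*(-3 + 9)) = -8883 + (-5 - 4*9*6) = -8883 + (-5 - 2*108) = -8883 + (-5 - 216) = -8883 - 221 = -9104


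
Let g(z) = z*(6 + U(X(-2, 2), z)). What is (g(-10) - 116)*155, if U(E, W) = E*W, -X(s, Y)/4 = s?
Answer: 96720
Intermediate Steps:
X(s, Y) = -4*s
g(z) = z*(6 + 8*z) (g(z) = z*(6 + (-4*(-2))*z) = z*(6 + 8*z))
(g(-10) - 116)*155 = (2*(-10)*(3 + 4*(-10)) - 116)*155 = (2*(-10)*(3 - 40) - 116)*155 = (2*(-10)*(-37) - 116)*155 = (740 - 116)*155 = 624*155 = 96720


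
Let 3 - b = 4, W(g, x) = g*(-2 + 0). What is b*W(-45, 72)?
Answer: -90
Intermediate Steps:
W(g, x) = -2*g (W(g, x) = g*(-2) = -2*g)
b = -1 (b = 3 - 1*4 = 3 - 4 = -1)
b*W(-45, 72) = -(-2)*(-45) = -1*90 = -90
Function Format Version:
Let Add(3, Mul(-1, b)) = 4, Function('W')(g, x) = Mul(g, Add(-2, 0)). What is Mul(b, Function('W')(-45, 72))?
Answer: -90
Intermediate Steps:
Function('W')(g, x) = Mul(-2, g) (Function('W')(g, x) = Mul(g, -2) = Mul(-2, g))
b = -1 (b = Add(3, Mul(-1, 4)) = Add(3, -4) = -1)
Mul(b, Function('W')(-45, 72)) = Mul(-1, Mul(-2, -45)) = Mul(-1, 90) = -90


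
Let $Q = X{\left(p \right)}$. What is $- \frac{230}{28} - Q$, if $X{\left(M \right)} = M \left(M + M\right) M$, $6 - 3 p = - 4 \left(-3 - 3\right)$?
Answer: $\frac{5933}{14} \approx 423.79$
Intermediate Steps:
$p = -6$ ($p = 2 - \frac{\left(-4\right) \left(-3 - 3\right)}{3} = 2 - \frac{\left(-4\right) \left(-6\right)}{3} = 2 - 8 = -6$)
$X{\left(M \right)} = 2 M^{3}$ ($X{\left(M \right)} = M 2 M M = 2 M^{2} M = 2 M^{3}$)
$Q = -432$ ($Q = 2 \left(-6\right)^{3} = 2 \left(-216\right) = -432$)
$- \frac{230}{28} - Q = - \frac{230}{28} - -432 = \left(-230\right) \frac{1}{28} + 432 = - \frac{115}{14} + 432 = \frac{5933}{14}$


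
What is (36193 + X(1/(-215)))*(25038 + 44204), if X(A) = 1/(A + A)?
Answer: 2498632191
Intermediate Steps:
X(A) = 1/(2*A)
(36193 + X(1/(-215)))*(25038 + 44204) = (36193 + 1/(2*(1/(-215))))*(25038 + 44204) = (36193 + 1/(2*(-1/215)))*69242 = (36193 + (½)*(-215))*69242 = (36193 - 215/2)*69242 = (72171/2)*69242 = 2498632191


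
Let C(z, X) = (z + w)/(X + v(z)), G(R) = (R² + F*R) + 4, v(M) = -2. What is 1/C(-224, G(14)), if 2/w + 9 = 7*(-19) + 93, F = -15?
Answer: 294/5489 ≈ 0.053562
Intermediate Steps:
G(R) = 4 + R² - 15*R (G(R) = (R² - 15*R) + 4 = 4 + R² - 15*R)
w = -2/49 (w = 2/(-9 + (7*(-19) + 93)) = 2/(-9 + (-133 + 93)) = 2/(-9 - 40) = 2/(-49) = 2*(-1/49) = -2/49 ≈ -0.040816)
C(z, X) = (-2/49 + z)/(-2 + X) (C(z, X) = (z - 2/49)/(X - 2) = (-2/49 + z)/(-2 + X))
1/C(-224, G(14)) = 1/((-2/49 - 224)/(-2 + (4 + 14² - 15*14))) = 1/(-10978/49/(-2 + (4 + 196 - 210))) = 1/(-10978/49/(-2 - 10)) = 1/(-10978/49/(-12)) = 1/(-1/12*(-10978/49)) = 1/(5489/294) = 294/5489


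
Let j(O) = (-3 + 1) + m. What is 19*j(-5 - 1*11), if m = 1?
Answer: -19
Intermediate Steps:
j(O) = -1 (j(O) = (-3 + 1) + 1 = -2 + 1 = -1)
19*j(-5 - 1*11) = 19*(-1) = -19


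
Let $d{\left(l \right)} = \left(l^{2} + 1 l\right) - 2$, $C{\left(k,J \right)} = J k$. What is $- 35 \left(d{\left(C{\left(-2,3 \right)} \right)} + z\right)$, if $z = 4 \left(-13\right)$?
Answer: $840$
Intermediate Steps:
$d{\left(l \right)} = -2 + l + l^{2}$ ($d{\left(l \right)} = \left(l^{2} + l\right) - 2 = \left(l + l^{2}\right) - 2 = -2 + l + l^{2}$)
$z = -52$
$- 35 \left(d{\left(C{\left(-2,3 \right)} \right)} + z\right) = - 35 \left(\left(-2 + 3 \left(-2\right) + \left(3 \left(-2\right)\right)^{2}\right) - 52\right) = - 35 \left(\left(-2 - 6 + \left(-6\right)^{2}\right) - 52\right) = - 35 \left(\left(-2 - 6 + 36\right) - 52\right) = - 35 \left(28 - 52\right) = \left(-35\right) \left(-24\right) = 840$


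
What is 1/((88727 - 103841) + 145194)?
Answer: 1/130080 ≈ 7.6876e-6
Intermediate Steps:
1/((88727 - 103841) + 145194) = 1/(-15114 + 145194) = 1/130080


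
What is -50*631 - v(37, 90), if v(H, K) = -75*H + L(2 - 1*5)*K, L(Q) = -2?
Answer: -28595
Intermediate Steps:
v(H, K) = -75*H - 2*K
-50*631 - v(37, 90) = -50*631 - (-75*37 - 2*90) = -31550 - (-2775 - 180) = -31550 - 1*(-2955) = -31550 + 2955 = -28595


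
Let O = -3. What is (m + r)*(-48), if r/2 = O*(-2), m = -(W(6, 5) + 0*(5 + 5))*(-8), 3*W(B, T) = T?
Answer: -1216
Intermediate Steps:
W(B, T) = T/3
m = 40/3 (m = -((1/3)*5 + 0*(5 + 5))*(-8) = -(5/3 + 0*10)*(-8) = -(5/3 + 0)*(-8) = -1*5/3*(-8) = -5/3*(-8) = 40/3 ≈ 13.333)
r = 12 (r = 2*(-3*(-2)) = 2*6 = 12)
(m + r)*(-48) = (40/3 + 12)*(-48) = (76/3)*(-48) = -1216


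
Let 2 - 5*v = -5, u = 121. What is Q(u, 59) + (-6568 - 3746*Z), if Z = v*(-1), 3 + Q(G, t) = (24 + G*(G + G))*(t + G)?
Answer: 26368767/5 ≈ 5.2738e+6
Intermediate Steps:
v = 7/5 (v = ⅖ - ⅕*(-5) = ⅖ + 1 = 7/5 ≈ 1.4000)
Q(G, t) = -3 + (24 + 2*G²)*(G + t) (Q(G, t) = -3 + (24 + G*(G + G))*(t + G) = -3 + (24 + G*(2*G))*(G + t) = -3 + (24 + 2*G²)*(G + t))
Z = -7/5 (Z = (7/5)*(-1) = -7/5 ≈ -1.4000)
Q(u, 59) + (-6568 - 3746*Z) = (-3 + 2*121³ + 24*121 + 24*59 + 2*59*121²) + (-6568 - 3746*(-7/5)) = (-3 + 2*1771561 + 2904 + 1416 + 2*59*14641) + (-6568 + 26222/5) = (-3 + 3543122 + 2904 + 1416 + 1727638) - 6618/5 = 5275077 - 6618/5 = 26368767/5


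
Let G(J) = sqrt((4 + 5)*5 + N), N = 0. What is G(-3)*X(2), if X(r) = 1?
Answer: 3*sqrt(5) ≈ 6.7082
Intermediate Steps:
G(J) = 3*sqrt(5) (G(J) = sqrt((4 + 5)*5 + 0) = sqrt(9*5 + 0) = sqrt(45 + 0) = sqrt(45) = 3*sqrt(5))
G(-3)*X(2) = (3*sqrt(5))*1 = 3*sqrt(5)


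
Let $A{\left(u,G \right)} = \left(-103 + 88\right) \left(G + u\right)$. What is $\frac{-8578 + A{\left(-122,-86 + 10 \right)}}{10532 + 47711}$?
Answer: $- \frac{5608}{58243} \approx -0.096286$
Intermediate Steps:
$A{\left(u,G \right)} = - 15 G - 15 u$ ($A{\left(u,G \right)} = - 15 \left(G + u\right) = - 15 G - 15 u$)
$\frac{-8578 + A{\left(-122,-86 + 10 \right)}}{10532 + 47711} = \frac{-8578 - \left(-1830 + 15 \left(-86 + 10\right)\right)}{10532 + 47711} = \frac{-8578 + \left(\left(-15\right) \left(-76\right) + 1830\right)}{58243} = \left(-8578 + \left(1140 + 1830\right)\right) \frac{1}{58243} = \left(-8578 + 2970\right) \frac{1}{58243} = \left(-5608\right) \frac{1}{58243} = - \frac{5608}{58243}$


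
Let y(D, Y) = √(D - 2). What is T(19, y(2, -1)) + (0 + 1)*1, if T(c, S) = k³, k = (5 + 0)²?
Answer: 15626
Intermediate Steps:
y(D, Y) = √(-2 + D)
k = 25 (k = 5² = 25)
T(c, S) = 15625 (T(c, S) = 25³ = 15625)
T(19, y(2, -1)) + (0 + 1)*1 = 15625 + (0 + 1)*1 = 15625 + 1*1 = 15625 + 1 = 15626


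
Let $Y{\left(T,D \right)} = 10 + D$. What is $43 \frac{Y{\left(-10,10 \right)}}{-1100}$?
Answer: $- \frac{43}{55} \approx -0.78182$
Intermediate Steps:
$43 \frac{Y{\left(-10,10 \right)}}{-1100} = 43 \frac{10 + 10}{-1100} = 43 \cdot 20 \left(- \frac{1}{1100}\right) = 43 \left(- \frac{1}{55}\right) = - \frac{43}{55}$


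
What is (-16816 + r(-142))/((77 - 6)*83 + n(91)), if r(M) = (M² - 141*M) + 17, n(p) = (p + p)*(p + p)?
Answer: 23387/39017 ≈ 0.59941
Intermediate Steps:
n(p) = 4*p² (n(p) = (2*p)*(2*p) = 4*p²)
r(M) = 17 + M² - 141*M
(-16816 + r(-142))/((77 - 6)*83 + n(91)) = (-16816 + (17 + (-142)² - 141*(-142)))/((77 - 6)*83 + 4*91²) = (-16816 + (17 + 20164 + 20022))/(71*83 + 4*8281) = (-16816 + 40203)/(5893 + 33124) = 23387/39017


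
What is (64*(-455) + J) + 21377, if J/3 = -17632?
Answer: -60639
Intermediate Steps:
J = -52896 (J = 3*(-17632) = -52896)
(64*(-455) + J) + 21377 = (64*(-455) - 52896) + 21377 = (-29120 - 52896) + 21377 = -82016 + 21377 = -60639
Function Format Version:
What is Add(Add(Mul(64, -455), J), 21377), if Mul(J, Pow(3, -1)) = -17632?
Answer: -60639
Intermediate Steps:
J = -52896 (J = Mul(3, -17632) = -52896)
Add(Add(Mul(64, -455), J), 21377) = Add(Add(Mul(64, -455), -52896), 21377) = Add(Add(-29120, -52896), 21377) = Add(-82016, 21377) = -60639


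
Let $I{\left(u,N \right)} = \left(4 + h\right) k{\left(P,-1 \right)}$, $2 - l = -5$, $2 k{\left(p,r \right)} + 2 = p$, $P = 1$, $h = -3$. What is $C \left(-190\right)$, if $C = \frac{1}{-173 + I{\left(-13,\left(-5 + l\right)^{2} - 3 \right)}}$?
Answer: $\frac{380}{347} \approx 1.0951$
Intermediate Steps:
$k{\left(p,r \right)} = -1 + \frac{p}{2}$
$l = 7$ ($l = 2 - -5 = 2 + 5 = 7$)
$I{\left(u,N \right)} = - \frac{1}{2}$ ($I{\left(u,N \right)} = \left(4 - 3\right) \left(-1 + \frac{1}{2} \cdot 1\right) = 1 \left(-1 + \frac{1}{2}\right) = 1 \left(- \frac{1}{2}\right) = - \frac{1}{2}$)
$C = - \frac{2}{347}$ ($C = \frac{1}{-173 - \frac{1}{2}} = \frac{1}{- \frac{347}{2}} = - \frac{2}{347} \approx -0.0057637$)
$C \left(-190\right) = \left(- \frac{2}{347}\right) \left(-190\right) = \frac{380}{347}$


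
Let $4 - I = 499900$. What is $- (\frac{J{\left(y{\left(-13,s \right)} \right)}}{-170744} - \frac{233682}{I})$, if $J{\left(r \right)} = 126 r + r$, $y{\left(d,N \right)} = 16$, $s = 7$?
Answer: $- \frac{810083557}{1778213388} \approx -0.45556$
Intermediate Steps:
$J{\left(r \right)} = 127 r$
$I = -499896$ ($I = 4 - 499900 = -499896$)
$- (\frac{J{\left(y{\left(-13,s \right)} \right)}}{-170744} - \frac{233682}{I}) = - (\frac{127 \cdot 16}{-170744} - \frac{233682}{-499896}) = - (2032 \left(- \frac{1}{170744}\right) - - \frac{38947}{83316}) = - (- \frac{254}{21343} + \frac{38947}{83316}) = \left(-1\right) \frac{810083557}{1778213388} = - \frac{810083557}{1778213388}$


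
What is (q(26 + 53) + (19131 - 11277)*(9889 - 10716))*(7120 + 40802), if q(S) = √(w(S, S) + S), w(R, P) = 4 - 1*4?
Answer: -311265753876 + 47922*√79 ≈ -3.1127e+11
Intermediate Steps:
w(R, P) = 0 (w(R, P) = 4 - 4 = 0)
q(S) = √S (q(S) = √(0 + S) = √S)
(q(26 + 53) + (19131 - 11277)*(9889 - 10716))*(7120 + 40802) = (√(26 + 53) + (19131 - 11277)*(9889 - 10716))*(7120 + 40802) = (√79 + 7854*(-827))*47922 = (√79 - 6495258)*47922 = (-6495258 + √79)*47922 = -311265753876 + 47922*√79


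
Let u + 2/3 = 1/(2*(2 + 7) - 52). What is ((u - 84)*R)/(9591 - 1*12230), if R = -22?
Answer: -95029/134589 ≈ -0.70607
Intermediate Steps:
u = -71/102 (u = -⅔ + 1/(2*(2 + 7) - 52) = -⅔ + 1/(2*9 - 52) = -⅔ + 1/(18 - 52) = -⅔ + 1/(-34) = -⅔ - 1/34 = -71/102 ≈ -0.69608)
((u - 84)*R)/(9591 - 1*12230) = ((-71/102 - 84)*(-22))/(9591 - 1*12230) = (-8639/102*(-22))/(9591 - 12230) = (95029/51)/(-2639) = (95029/51)*(-1/2639) = -95029/134589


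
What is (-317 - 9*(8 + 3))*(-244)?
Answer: 101504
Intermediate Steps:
(-317 - 9*(8 + 3))*(-244) = (-317 - 9*11)*(-244) = (-317 - 99)*(-244) = -416*(-244) = 101504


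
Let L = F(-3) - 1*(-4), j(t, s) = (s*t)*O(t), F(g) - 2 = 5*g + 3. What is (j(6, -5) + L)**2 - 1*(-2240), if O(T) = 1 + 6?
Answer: 48896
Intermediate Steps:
O(T) = 7
F(g) = 5 + 5*g (F(g) = 2 + (5*g + 3) = 2 + (3 + 5*g) = 5 + 5*g)
j(t, s) = 7*s*t (j(t, s) = (s*t)*7 = 7*s*t)
L = -6 (L = (5 + 5*(-3)) - 1*(-4) = (5 - 15) + 4 = -10 + 4 = -6)
(j(6, -5) + L)**2 - 1*(-2240) = (7*(-5)*6 - 6)**2 - 1*(-2240) = (-210 - 6)**2 + 2240 = (-216)**2 + 2240 = 46656 + 2240 = 48896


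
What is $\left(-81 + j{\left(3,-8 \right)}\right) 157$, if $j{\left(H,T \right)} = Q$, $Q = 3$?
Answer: $-12246$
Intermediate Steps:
$j{\left(H,T \right)} = 3$
$\left(-81 + j{\left(3,-8 \right)}\right) 157 = \left(-81 + 3\right) 157 = \left(-78\right) 157 = -12246$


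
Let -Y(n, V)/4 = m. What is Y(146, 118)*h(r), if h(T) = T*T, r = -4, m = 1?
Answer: -64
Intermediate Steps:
Y(n, V) = -4 (Y(n, V) = -4*1 = -4)
h(T) = T²
Y(146, 118)*h(r) = -4*(-4)² = -4*16 = -64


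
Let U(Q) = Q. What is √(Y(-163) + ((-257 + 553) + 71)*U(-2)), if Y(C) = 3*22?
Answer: 2*I*√167 ≈ 25.846*I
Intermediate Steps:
Y(C) = 66
√(Y(-163) + ((-257 + 553) + 71)*U(-2)) = √(66 + ((-257 + 553) + 71)*(-2)) = √(66 + (296 + 71)*(-2)) = √(66 + 367*(-2)) = √(66 - 734) = √(-668) = 2*I*√167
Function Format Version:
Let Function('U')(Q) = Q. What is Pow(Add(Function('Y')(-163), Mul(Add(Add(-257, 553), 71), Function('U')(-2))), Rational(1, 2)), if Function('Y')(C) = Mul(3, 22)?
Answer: Mul(2, I, Pow(167, Rational(1, 2))) ≈ Mul(25.846, I)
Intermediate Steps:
Function('Y')(C) = 66
Pow(Add(Function('Y')(-163), Mul(Add(Add(-257, 553), 71), Function('U')(-2))), Rational(1, 2)) = Pow(Add(66, Mul(Add(Add(-257, 553), 71), -2)), Rational(1, 2)) = Pow(Add(66, Mul(Add(296, 71), -2)), Rational(1, 2)) = Pow(Add(66, Mul(367, -2)), Rational(1, 2)) = Pow(Add(66, -734), Rational(1, 2)) = Pow(-668, Rational(1, 2)) = Mul(2, I, Pow(167, Rational(1, 2)))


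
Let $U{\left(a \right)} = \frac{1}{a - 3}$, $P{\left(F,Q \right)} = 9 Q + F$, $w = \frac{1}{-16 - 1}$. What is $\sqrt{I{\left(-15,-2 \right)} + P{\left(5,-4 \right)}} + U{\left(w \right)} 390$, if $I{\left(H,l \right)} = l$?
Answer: $- \frac{255}{2} + i \sqrt{33} \approx -127.5 + 5.7446 i$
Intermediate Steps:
$w = - \frac{1}{17}$ ($w = \frac{1}{-17} = - \frac{1}{17} \approx -0.058824$)
$P{\left(F,Q \right)} = F + 9 Q$
$U{\left(a \right)} = \frac{1}{-3 + a}$
$\sqrt{I{\left(-15,-2 \right)} + P{\left(5,-4 \right)}} + U{\left(w \right)} 390 = \sqrt{-2 + \left(5 + 9 \left(-4\right)\right)} + \frac{1}{-3 - \frac{1}{17}} \cdot 390 = \sqrt{-2 + \left(5 - 36\right)} + \frac{1}{- \frac{52}{17}} \cdot 390 = \sqrt{-2 - 31} - \frac{255}{2} = \sqrt{-33} - \frac{255}{2} = i \sqrt{33} - \frac{255}{2} = - \frac{255}{2} + i \sqrt{33}$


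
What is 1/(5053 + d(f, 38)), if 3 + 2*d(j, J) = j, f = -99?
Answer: 1/5002 ≈ 0.00019992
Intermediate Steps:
d(j, J) = -3/2 + j/2
1/(5053 + d(f, 38)) = 1/(5053 + (-3/2 + (½)*(-99))) = 1/(5053 + (-3/2 - 99/2)) = 1/(5053 - 51) = 1/5002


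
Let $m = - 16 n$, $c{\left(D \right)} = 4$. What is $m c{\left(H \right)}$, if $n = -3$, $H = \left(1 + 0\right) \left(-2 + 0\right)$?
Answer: $192$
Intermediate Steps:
$H = -2$ ($H = 1 \left(-2\right) = -2$)
$m = 48$ ($m = \left(-16\right) \left(-3\right) = 48$)
$m c{\left(H \right)} = 48 \cdot 4 = 192$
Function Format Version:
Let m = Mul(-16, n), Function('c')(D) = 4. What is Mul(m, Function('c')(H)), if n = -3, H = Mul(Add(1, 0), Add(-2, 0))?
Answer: 192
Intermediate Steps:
H = -2 (H = Mul(1, -2) = -2)
m = 48 (m = Mul(-16, -3) = 48)
Mul(m, Function('c')(H)) = Mul(48, 4) = 192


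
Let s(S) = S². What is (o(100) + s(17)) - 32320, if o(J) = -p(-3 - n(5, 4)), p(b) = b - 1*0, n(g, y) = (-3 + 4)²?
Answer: -32027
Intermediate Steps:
n(g, y) = 1 (n(g, y) = 1² = 1)
p(b) = b (p(b) = b + 0 = b)
o(J) = 4 (o(J) = -(-3 - 1*1) = -(-3 - 1) = -1*(-4) = 4)
(o(100) + s(17)) - 32320 = (4 + 17²) - 32320 = (4 + 289) - 32320 = 293 - 32320 = -32027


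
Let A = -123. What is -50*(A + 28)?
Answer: 4750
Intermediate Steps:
-50*(A + 28) = -50*(-123 + 28) = -50*(-95) = 4750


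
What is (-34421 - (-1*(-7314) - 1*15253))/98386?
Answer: -13241/49193 ≈ -0.26916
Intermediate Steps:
(-34421 - (-1*(-7314) - 1*15253))/98386 = (-34421 - (7314 - 15253))*(1/98386) = (-34421 - 1*(-7939))*(1/98386) = (-34421 + 7939)*(1/98386) = -26482*1/98386 = -13241/49193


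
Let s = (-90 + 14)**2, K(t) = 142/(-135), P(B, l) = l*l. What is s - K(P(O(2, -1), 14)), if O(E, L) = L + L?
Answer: 779902/135 ≈ 5777.1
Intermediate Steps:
O(E, L) = 2*L
P(B, l) = l**2
K(t) = -142/135 (K(t) = 142*(-1/135) = -142/135)
s = 5776 (s = (-76)**2 = 5776)
s - K(P(O(2, -1), 14)) = 5776 - 1*(-142/135) = 5776 + 142/135 = 779902/135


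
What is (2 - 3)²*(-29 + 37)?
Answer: 8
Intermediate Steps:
(2 - 3)²*(-29 + 37) = (-1)²*8 = 1*8 = 8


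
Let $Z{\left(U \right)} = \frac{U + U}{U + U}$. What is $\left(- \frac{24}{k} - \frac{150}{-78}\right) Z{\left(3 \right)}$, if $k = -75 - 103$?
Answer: $\frac{2381}{1157} \approx 2.0579$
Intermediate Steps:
$k = -178$ ($k = -75 - 103 = -178$)
$Z{\left(U \right)} = 1$ ($Z{\left(U \right)} = \frac{2 U}{2 U} = 2 U \frac{1}{2 U} = 1$)
$\left(- \frac{24}{k} - \frac{150}{-78}\right) Z{\left(3 \right)} = \left(- \frac{24}{-178} - \frac{150}{-78}\right) 1 = \left(\left(-24\right) \left(- \frac{1}{178}\right) - - \frac{25}{13}\right) 1 = \left(\frac{12}{89} + \frac{25}{13}\right) 1 = \frac{2381}{1157} \cdot 1 = \frac{2381}{1157}$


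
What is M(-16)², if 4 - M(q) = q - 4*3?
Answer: 1024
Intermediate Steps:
M(q) = 16 - q (M(q) = 4 - (q - 4*3) = 4 - (q - 12) = 4 - (-12 + q) = 4 + (12 - q) = 16 - q)
M(-16)² = (16 - 1*(-16))² = (16 + 16)² = 32² = 1024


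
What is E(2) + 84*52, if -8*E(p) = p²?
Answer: 8735/2 ≈ 4367.5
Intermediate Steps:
E(p) = -p²/8
E(2) + 84*52 = -⅛*2² + 84*52 = -⅛*4 + 4368 = -½ + 4368 = 8735/2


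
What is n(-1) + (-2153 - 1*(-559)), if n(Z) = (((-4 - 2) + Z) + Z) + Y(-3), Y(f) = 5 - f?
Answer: -1594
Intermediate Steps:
n(Z) = 2 + 2*Z (n(Z) = (((-4 - 2) + Z) + Z) + (5 - 1*(-3)) = ((-6 + Z) + Z) + (5 + 3) = (-6 + 2*Z) + 8 = 2 + 2*Z)
n(-1) + (-2153 - 1*(-559)) = (2 + 2*(-1)) + (-2153 - 1*(-559)) = (2 - 2) + (-2153 + 559) = 0 - 1594 = -1594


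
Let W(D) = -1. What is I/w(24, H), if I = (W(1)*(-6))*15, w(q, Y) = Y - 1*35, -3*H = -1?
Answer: -135/52 ≈ -2.5962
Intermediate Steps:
H = ⅓ (H = -⅓*(-1) = ⅓ ≈ 0.33333)
w(q, Y) = -35 + Y (w(q, Y) = Y - 35 = -35 + Y)
I = 90 (I = -1*(-6)*15 = 6*15 = 90)
I/w(24, H) = 90/(-35 + ⅓) = 90/(-104/3) = 90*(-3/104) = -135/52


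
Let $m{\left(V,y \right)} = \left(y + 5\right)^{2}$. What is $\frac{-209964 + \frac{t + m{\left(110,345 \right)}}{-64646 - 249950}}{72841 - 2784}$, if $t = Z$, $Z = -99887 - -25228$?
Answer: $- \frac{66053882385}{22039651972} \approx -2.997$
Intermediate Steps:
$Z = -74659$ ($Z = -99887 + 25228 = -74659$)
$t = -74659$
$m{\left(V,y \right)} = \left(5 + y\right)^{2}$
$\frac{-209964 + \frac{t + m{\left(110,345 \right)}}{-64646 - 249950}}{72841 - 2784} = \frac{-209964 + \frac{-74659 + \left(5 + 345\right)^{2}}{-64646 - 249950}}{72841 - 2784} = \frac{-209964 + \frac{-74659 + 350^{2}}{-314596}}{70057} = \left(-209964 + \left(-74659 + 122500\right) \left(- \frac{1}{314596}\right)\right) \frac{1}{70057} = \left(-209964 + 47841 \left(- \frac{1}{314596}\right)\right) \frac{1}{70057} = \left(-209964 - \frac{47841}{314596}\right) \frac{1}{70057} = \left(- \frac{66053882385}{314596}\right) \frac{1}{70057} = - \frac{66053882385}{22039651972}$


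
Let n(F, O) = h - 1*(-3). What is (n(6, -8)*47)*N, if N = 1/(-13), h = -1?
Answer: -94/13 ≈ -7.2308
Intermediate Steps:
N = -1/13 ≈ -0.076923
n(F, O) = 2 (n(F, O) = -1 - 1*(-3) = -1 + 3 = 2)
(n(6, -8)*47)*N = (2*47)*(-1/13) = 94*(-1/13) = -94/13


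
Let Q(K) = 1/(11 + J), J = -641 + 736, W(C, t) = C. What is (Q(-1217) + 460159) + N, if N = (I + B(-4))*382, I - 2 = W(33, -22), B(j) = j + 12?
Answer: 50518011/106 ≈ 4.7659e+5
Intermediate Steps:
B(j) = 12 + j
I = 35 (I = 2 + 33 = 35)
J = 95
Q(K) = 1/106 (Q(K) = 1/(11 + 95) = 1/106)
N = 16426 (N = (35 + (12 - 4))*382 = (35 + 8)*382 = 43*382 = 16426)
(Q(-1217) + 460159) + N = (1/106 + 460159) + 16426 = 48776855/106 + 16426 = 50518011/106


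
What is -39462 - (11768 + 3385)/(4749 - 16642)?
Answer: -469306413/11893 ≈ -39461.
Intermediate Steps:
-39462 - (11768 + 3385)/(4749 - 16642) = -39462 - 15153/(-11893) = -39462 - 15153*(-1)/11893 = -39462 - 1*(-15153/11893) = -39462 + 15153/11893 = -469306413/11893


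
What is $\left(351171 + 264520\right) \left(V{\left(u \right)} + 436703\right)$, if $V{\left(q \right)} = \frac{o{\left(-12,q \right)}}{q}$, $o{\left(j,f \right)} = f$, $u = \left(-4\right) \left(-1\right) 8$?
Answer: $268874722464$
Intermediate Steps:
$u = 32$ ($u = 4 \cdot 8 = 32$)
$V{\left(q \right)} = 1$ ($V{\left(q \right)} = \frac{q}{q} = 1$)
$\left(351171 + 264520\right) \left(V{\left(u \right)} + 436703\right) = \left(351171 + 264520\right) \left(1 + 436703\right) = 615691 \cdot 436704 = 268874722464$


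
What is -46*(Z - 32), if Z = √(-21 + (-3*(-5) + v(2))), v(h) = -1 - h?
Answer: 1472 - 138*I ≈ 1472.0 - 138.0*I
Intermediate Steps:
Z = 3*I (Z = √(-21 + (-3*(-5) + (-1 - 1*2))) = √(-21 + (15 + (-1 - 2))) = √(-21 + (15 - 3)) = √(-21 + 12) = √(-9) = 3*I ≈ 3.0*I)
-46*(Z - 32) = -46*(3*I - 32) = -46*(-32 + 3*I) = 1472 - 138*I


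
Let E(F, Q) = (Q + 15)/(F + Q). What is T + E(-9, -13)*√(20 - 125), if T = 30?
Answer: 30 - I*√105/11 ≈ 30.0 - 0.93154*I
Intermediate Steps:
E(F, Q) = (15 + Q)/(F + Q)
T + E(-9, -13)*√(20 - 125) = 30 + ((15 - 13)/(-9 - 13))*√(20 - 125) = 30 + (2/(-22))*√(-105) = 30 + (-1/22*2)*(I*√105) = 30 - I*√105/11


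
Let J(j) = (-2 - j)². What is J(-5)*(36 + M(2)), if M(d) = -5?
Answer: 279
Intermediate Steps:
J(-5)*(36 + M(2)) = (2 - 5)²*(36 - 5) = (-3)²*31 = 9*31 = 279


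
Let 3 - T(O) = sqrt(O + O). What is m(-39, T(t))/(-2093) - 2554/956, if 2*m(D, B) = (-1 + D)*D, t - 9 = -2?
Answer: -234277/76958 ≈ -3.0442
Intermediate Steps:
t = 7 (t = 9 - 2 = 7)
T(O) = 3 - sqrt(2)*sqrt(O) (T(O) = 3 - sqrt(O + O) = 3 - sqrt(2*O) = 3 - sqrt(2)*sqrt(O))
m(D, B) = D*(-1 + D)/2 (m(D, B) = ((-1 + D)*D)/2 = (D*(-1 + D))/2 = D*(-1 + D)/2)
m(-39, T(t))/(-2093) - 2554/956 = ((1/2)*(-39)*(-1 - 39))/(-2093) - 2554/956 = ((1/2)*(-39)*(-40))*(-1/2093) - 2554*1/956 = 780*(-1/2093) - 1277/478 = -60/161 - 1277/478 = -234277/76958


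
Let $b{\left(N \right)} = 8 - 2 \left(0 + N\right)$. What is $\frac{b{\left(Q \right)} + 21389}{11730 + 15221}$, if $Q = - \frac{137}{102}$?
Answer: $\frac{1091384}{1374501} \approx 0.79402$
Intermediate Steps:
$Q = - \frac{137}{102}$ ($Q = \left(-137\right) \frac{1}{102} = - \frac{137}{102} \approx -1.3431$)
$b{\left(N \right)} = 8 - 2 N$
$\frac{b{\left(Q \right)} + 21389}{11730 + 15221} = \frac{\left(8 - - \frac{137}{51}\right) + 21389}{11730 + 15221} = \frac{\left(8 + \frac{137}{51}\right) + 21389}{26951} = \left(\frac{545}{51} + 21389\right) \frac{1}{26951} = \frac{1091384}{51} \cdot \frac{1}{26951} = \frac{1091384}{1374501}$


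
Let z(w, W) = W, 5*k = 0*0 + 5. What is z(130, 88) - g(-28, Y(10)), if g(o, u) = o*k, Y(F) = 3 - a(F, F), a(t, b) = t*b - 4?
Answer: 116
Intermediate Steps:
k = 1 (k = (0*0 + 5)/5 = (0 + 5)/5 = (1/5)*5 = 1)
a(t, b) = -4 + b*t (a(t, b) = b*t - 4 = -4 + b*t)
Y(F) = 7 - F**2 (Y(F) = 3 - (-4 + F*F) = 3 - (-4 + F**2) = 3 + (4 - F**2) = 7 - F**2)
g(o, u) = o (g(o, u) = o*1 = o)
z(130, 88) - g(-28, Y(10)) = 88 - 1*(-28) = 88 + 28 = 116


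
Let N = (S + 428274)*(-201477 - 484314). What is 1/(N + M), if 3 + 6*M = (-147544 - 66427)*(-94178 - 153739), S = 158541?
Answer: -1/393591270931 ≈ -2.5407e-12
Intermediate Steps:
M = 8841174734 (M = -1/2 + ((-147544 - 66427)*(-94178 - 153739))/6 = -1/2 + (-213971*(-247917))/6 = -1/2 + (1/6)*53047048407 = -1/2 + 17682349469/2 = 8841174734)
N = -402432445665 (N = (158541 + 428274)*(-201477 - 484314) = 586815*(-685791) = -402432445665)
1/(N + M) = 1/(-402432445665 + 8841174734) = 1/(-393591270931) = -1/393591270931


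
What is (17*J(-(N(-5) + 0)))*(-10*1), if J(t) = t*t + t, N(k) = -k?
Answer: -3400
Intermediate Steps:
J(t) = t + t² (J(t) = t² + t = t + t²)
(17*J(-(N(-5) + 0)))*(-10*1) = (17*((-(-1*(-5) + 0))*(1 - (-1*(-5) + 0))))*(-10*1) = (17*((-(5 + 0))*(1 - (5 + 0))))*(-10) = (17*((-1*5)*(1 - 1*5)))*(-10) = (17*(-5*(1 - 5)))*(-10) = (17*(-5*(-4)))*(-10) = (17*20)*(-10) = 340*(-10) = -3400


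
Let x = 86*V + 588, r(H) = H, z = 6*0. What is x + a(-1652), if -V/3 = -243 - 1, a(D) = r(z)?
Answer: 63540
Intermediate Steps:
z = 0
a(D) = 0
V = 732 (V = -3*(-243 - 1) = -3*(-244) = 732)
x = 63540 (x = 86*732 + 588 = 62952 + 588 = 63540)
x + a(-1652) = 63540 + 0 = 63540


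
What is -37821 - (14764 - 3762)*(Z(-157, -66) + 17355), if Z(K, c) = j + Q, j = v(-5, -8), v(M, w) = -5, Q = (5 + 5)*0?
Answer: -190922521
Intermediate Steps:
Q = 0 (Q = 10*0 = 0)
j = -5
Z(K, c) = -5 (Z(K, c) = -5 + 0 = -5)
-37821 - (14764 - 3762)*(Z(-157, -66) + 17355) = -37821 - (14764 - 3762)*(-5 + 17355) = -37821 - 11002*17350 = -37821 - 1*190884700 = -37821 - 190884700 = -190922521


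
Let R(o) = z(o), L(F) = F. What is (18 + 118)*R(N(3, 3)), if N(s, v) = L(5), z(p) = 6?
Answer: 816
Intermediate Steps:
N(s, v) = 5
R(o) = 6
(18 + 118)*R(N(3, 3)) = (18 + 118)*6 = 136*6 = 816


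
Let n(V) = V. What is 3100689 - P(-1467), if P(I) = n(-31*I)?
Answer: 3055212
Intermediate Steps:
P(I) = -31*I
3100689 - P(-1467) = 3100689 - (-31)*(-1467) = 3100689 - 1*45477 = 3100689 - 45477 = 3055212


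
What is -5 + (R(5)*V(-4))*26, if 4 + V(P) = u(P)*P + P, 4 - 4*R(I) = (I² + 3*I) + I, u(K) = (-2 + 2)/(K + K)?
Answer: 2127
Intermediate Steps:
u(K) = 0 (u(K) = 0/((2*K)) = 0*(1/(2*K)) = 0)
R(I) = 1 - I - I²/4 (R(I) = 1 - ((I² + 3*I) + I)/4 = 1 - (I² + 4*I)/4 = 1 + (-I - I²/4) = 1 - I - I²/4)
V(P) = -4 + P (V(P) = -4 + (0*P + P) = -4 + (0 + P) = -4 + P)
-5 + (R(5)*V(-4))*26 = -5 + ((1 - 1*5 - ¼*5²)*(-4 - 4))*26 = -5 + ((1 - 5 - ¼*25)*(-8))*26 = -5 + ((1 - 5 - 25/4)*(-8))*26 = -5 - 41/4*(-8)*26 = -5 + 82*26 = -5 + 2132 = 2127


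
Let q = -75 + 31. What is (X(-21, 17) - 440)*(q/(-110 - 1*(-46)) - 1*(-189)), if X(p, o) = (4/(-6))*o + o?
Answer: -3954605/48 ≈ -82388.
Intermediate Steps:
q = -44
X(p, o) = o/3 (X(p, o) = (4*(-1/6))*o + o = -2*o/3 + o = o/3)
(X(-21, 17) - 440)*(q/(-110 - 1*(-46)) - 1*(-189)) = ((1/3)*17 - 440)*(-44/(-110 - 1*(-46)) - 1*(-189)) = (17/3 - 440)*(-44/(-110 + 46) + 189) = -1303*(-44/(-64) + 189)/3 = -1303*(-44*(-1/64) + 189)/3 = -1303*(11/16 + 189)/3 = -1303/3*3035/16 = -3954605/48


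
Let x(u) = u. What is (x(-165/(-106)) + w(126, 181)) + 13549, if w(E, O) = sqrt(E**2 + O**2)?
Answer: 1436359/106 + sqrt(48637) ≈ 13771.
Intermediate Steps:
(x(-165/(-106)) + w(126, 181)) + 13549 = (-165/(-106) + sqrt(126**2 + 181**2)) + 13549 = (-165*(-1/106) + sqrt(15876 + 32761)) + 13549 = (165/106 + sqrt(48637)) + 13549 = 1436359/106 + sqrt(48637)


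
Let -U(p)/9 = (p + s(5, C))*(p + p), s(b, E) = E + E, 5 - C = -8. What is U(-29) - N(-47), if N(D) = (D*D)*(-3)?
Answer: 5061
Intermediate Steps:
C = 13 (C = 5 - 1*(-8) = 5 + 8 = 13)
s(b, E) = 2*E
N(D) = -3*D² (N(D) = D²*(-3) = -3*D²)
U(p) = -18*p*(26 + p) (U(p) = -9*(p + 2*13)*(p + p) = -9*(p + 26)*2*p = -9*(26 + p)*2*p = -18*p*(26 + p))
U(-29) - N(-47) = -18*(-29)*(26 - 29) - (-3)*(-47)² = -18*(-29)*(-3) - (-3)*2209 = -1566 - 1*(-6627) = -1566 + 6627 = 5061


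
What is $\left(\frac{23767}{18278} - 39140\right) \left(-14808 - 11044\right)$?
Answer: $\frac{9246965079678}{9139} \approx 1.0118 \cdot 10^{9}$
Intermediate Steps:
$\left(\frac{23767}{18278} - 39140\right) \left(-14808 - 11044\right) = \left(23767 \cdot \frac{1}{18278} - 39140\right) \left(-25852\right) = \left(\frac{23767}{18278} - 39140\right) \left(-25852\right) = \left(- \frac{715377153}{18278}\right) \left(-25852\right) = \frac{9246965079678}{9139}$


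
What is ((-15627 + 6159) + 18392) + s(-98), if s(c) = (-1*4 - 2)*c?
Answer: 9512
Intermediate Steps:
s(c) = -6*c (s(c) = (-4 - 2)*c = -6*c)
((-15627 + 6159) + 18392) + s(-98) = ((-15627 + 6159) + 18392) - 6*(-98) = (-9468 + 18392) + 588 = 8924 + 588 = 9512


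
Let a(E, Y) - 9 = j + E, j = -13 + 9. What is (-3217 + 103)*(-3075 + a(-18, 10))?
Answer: 9616032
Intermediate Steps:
j = -4
a(E, Y) = 5 + E (a(E, Y) = 9 + (-4 + E) = 5 + E)
(-3217 + 103)*(-3075 + a(-18, 10)) = (-3217 + 103)*(-3075 + (5 - 18)) = -3114*(-3075 - 13) = -3114*(-3088) = 9616032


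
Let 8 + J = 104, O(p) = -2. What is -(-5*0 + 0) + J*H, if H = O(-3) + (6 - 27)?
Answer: -2208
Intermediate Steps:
J = 96 (J = -8 + 104 = 96)
H = -23 (H = -2 + (6 - 27) = -2 - 21 = -23)
-(-5*0 + 0) + J*H = -(-5*0 + 0) + 96*(-23) = -(0 + 0) - 2208 = -1*0 - 2208 = 0 - 2208 = -2208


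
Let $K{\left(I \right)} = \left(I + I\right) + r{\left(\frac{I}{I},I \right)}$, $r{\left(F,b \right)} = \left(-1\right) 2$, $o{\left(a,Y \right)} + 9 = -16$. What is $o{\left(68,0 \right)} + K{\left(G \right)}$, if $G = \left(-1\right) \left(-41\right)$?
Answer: $55$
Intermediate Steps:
$o{\left(a,Y \right)} = -25$ ($o{\left(a,Y \right)} = -9 - 16 = -25$)
$r{\left(F,b \right)} = -2$
$G = 41$
$K{\left(I \right)} = -2 + 2 I$ ($K{\left(I \right)} = \left(I + I\right) - 2 = 2 I - 2 = -2 + 2 I$)
$o{\left(68,0 \right)} + K{\left(G \right)} = -25 + \left(-2 + 2 \cdot 41\right) = -25 + \left(-2 + 82\right) = -25 + 80 = 55$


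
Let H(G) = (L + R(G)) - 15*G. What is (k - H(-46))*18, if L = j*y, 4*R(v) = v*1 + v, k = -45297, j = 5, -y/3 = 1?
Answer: -827082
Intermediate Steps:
y = -3 (y = -3*1 = -3)
R(v) = v/2 (R(v) = (v*1 + v)/4 = (v + v)/4 = (2*v)/4 = v/2)
L = -15 (L = 5*(-3) = -15)
H(G) = -15 - 29*G/2 (H(G) = (-15 + G/2) - 15*G = -15 - 29*G/2)
(k - H(-46))*18 = (-45297 - (-15 - 29/2*(-46)))*18 = (-45297 - (-15 + 667))*18 = (-45297 - 1*652)*18 = (-45297 - 652)*18 = -45949*18 = -827082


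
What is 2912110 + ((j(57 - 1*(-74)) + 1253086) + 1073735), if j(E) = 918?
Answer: 5239849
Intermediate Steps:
2912110 + ((j(57 - 1*(-74)) + 1253086) + 1073735) = 2912110 + ((918 + 1253086) + 1073735) = 2912110 + (1254004 + 1073735) = 2912110 + 2327739 = 5239849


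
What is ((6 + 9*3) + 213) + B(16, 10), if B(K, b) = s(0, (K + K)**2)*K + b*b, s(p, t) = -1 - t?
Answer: -16054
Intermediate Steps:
B(K, b) = b**2 + K*(-1 - 4*K**2) (B(K, b) = (-1 - (K + K)**2)*K + b*b = (-1 - (2*K)**2)*K + b**2 = (-1 - 4*K**2)*K + b**2 = K*(-1 - 4*K**2) + b**2 = b**2 + K*(-1 - 4*K**2))
((6 + 9*3) + 213) + B(16, 10) = ((6 + 9*3) + 213) + (10**2 - 1*16 - 4*16**3) = ((6 + 27) + 213) + (100 - 16 - 4*4096) = (33 + 213) + (100 - 16 - 16384) = 246 - 16300 = -16054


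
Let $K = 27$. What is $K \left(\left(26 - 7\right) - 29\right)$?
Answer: $-270$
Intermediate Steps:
$K \left(\left(26 - 7\right) - 29\right) = 27 \left(\left(26 - 7\right) - 29\right) = 27 \left(19 - 29\right) = 27 \left(-10\right) = -270$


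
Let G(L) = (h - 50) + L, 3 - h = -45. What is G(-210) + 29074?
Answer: 28862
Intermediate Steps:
h = 48 (h = 3 - 1*(-45) = 3 + 45 = 48)
G(L) = -2 + L (G(L) = (48 - 50) + L = -2 + L)
G(-210) + 29074 = (-2 - 210) + 29074 = -212 + 29074 = 28862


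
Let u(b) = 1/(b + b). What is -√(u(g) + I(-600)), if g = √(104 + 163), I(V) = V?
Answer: -I*√(171093600 - 534*√267)/534 ≈ -24.494*I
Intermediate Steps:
g = √267 ≈ 16.340
u(b) = 1/(2*b)
-√(u(g) + I(-600)) = -√(1/(2*(√267)) - 600) = -√((√267/267)/2 - 600) = -√(√267/534 - 600) = -√(-600 + √267/534)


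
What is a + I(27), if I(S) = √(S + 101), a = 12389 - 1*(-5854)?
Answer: 18243 + 8*√2 ≈ 18254.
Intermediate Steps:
a = 18243 (a = 12389 + 5854 = 18243)
I(S) = √(101 + S)
a + I(27) = 18243 + √(101 + 27) = 18243 + √128 = 18243 + 8*√2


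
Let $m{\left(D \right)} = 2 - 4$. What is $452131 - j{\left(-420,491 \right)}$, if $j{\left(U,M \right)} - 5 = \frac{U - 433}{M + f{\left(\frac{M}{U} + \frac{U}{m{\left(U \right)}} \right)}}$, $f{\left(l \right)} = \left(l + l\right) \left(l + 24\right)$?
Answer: $\frac{3897453514368326}{8620281601} \approx 4.5213 \cdot 10^{5}$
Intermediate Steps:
$m{\left(D \right)} = -2$
$f{\left(l \right)} = 2 l \left(24 + l\right)$
$j{\left(U,M \right)} = 5 + \frac{-433 + U}{M + 2 \left(- \frac{U}{2} + \frac{M}{U}\right) \left(24 - \frac{U}{2} + \frac{M}{U}\right)}$ ($j{\left(U,M \right)} = 5 + \frac{U - 433}{M + 2 \left(\frac{M}{U} + \frac{U}{-2}\right) \left(24 + \left(\frac{M}{U} + \frac{U}{-2}\right)\right)} = 5 + \frac{-433 + U}{M + 2 \left(\frac{M}{U} + U \left(- \frac{1}{2}\right)\right) \left(24 + \left(\frac{M}{U} + U \left(- \frac{1}{2}\right)\right)\right)} = 5 + \frac{-433 + U}{M + 2 \left(\frac{M}{U} - \frac{U}{2}\right) \left(24 + \left(\frac{M}{U} - \frac{U}{2}\right)\right)} = 5 + \frac{-433 + U}{M + 2 \left(- \frac{U}{2} + \frac{M}{U}\right) \left(24 + \left(- \frac{U}{2} + \frac{M}{U}\right)\right)} = 5 + \frac{-433 + U}{M + 2 \left(- \frac{U}{2} + \frac{M}{U}\right) \left(24 - \frac{U}{2} + \frac{M}{U}\right)}$)
$452131 - j{\left(-420,491 \right)} = 452131 - \frac{2 \left(-420\right)^{2} \left(-433 - 420 + 5 \cdot 491\right) + 5 \left(- \left(-420\right)^{2} + 2 \cdot 491\right) \left(- \left(-420\right)^{2} + 2 \cdot 491 + 48 \left(-420\right)\right)}{\left(- \left(-420\right)^{2} + 2 \cdot 491\right) \left(- \left(-420\right)^{2} + 2 \cdot 491 + 48 \left(-420\right)\right) + 2 \cdot 491 \left(-420\right)^{2}} = 452131 - \frac{2 \cdot 176400 \left(-433 - 420 + 2455\right) + 5 \left(\left(-1\right) 176400 + 982\right) \left(\left(-1\right) 176400 + 982 - 20160\right)}{\left(\left(-1\right) 176400 + 982\right) \left(\left(-1\right) 176400 + 982 - 20160\right) + 2 \cdot 491 \cdot 176400} = 452131 - \frac{2 \cdot 176400 \cdot 1602 + 5 \left(-176400 + 982\right) \left(-176400 + 982 - 20160\right)}{\left(-176400 + 982\right) \left(-176400 + 982 - 20160\right) + 173224800} = 452131 - \frac{565185600 + 5 \left(-175418\right) \left(-195578\right)}{\left(-175418\right) \left(-195578\right) + 173224800} = 452131 - \frac{565185600 + 171539508020}{34307901604 + 173224800} = 452131 - \frac{1}{34481126404} \cdot 172104693620 = 452131 - \frac{43026173405}{8620281601} = \frac{3897453514368326}{8620281601}$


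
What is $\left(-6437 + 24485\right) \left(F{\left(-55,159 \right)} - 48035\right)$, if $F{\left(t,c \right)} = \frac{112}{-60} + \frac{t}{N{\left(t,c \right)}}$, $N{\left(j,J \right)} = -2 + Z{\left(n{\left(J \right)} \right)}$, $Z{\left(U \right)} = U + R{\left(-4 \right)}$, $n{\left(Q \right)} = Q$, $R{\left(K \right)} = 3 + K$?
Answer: $- \frac{56353422624}{65} \approx -8.6698 \cdot 10^{8}$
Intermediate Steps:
$Z{\left(U \right)} = -1 + U$ ($Z{\left(U \right)} = U + \left(3 - 4\right) = U - 1 = -1 + U$)
$N{\left(j,J \right)} = -3 + J$ ($N{\left(j,J \right)} = -2 + \left(-1 + J\right) = -3 + J$)
$F{\left(t,c \right)} = - \frac{28}{15} + \frac{t}{-3 + c}$ ($F{\left(t,c \right)} = \frac{112}{-60} + \frac{t}{-3 + c} = 112 \left(- \frac{1}{60}\right) + \frac{t}{-3 + c} = - \frac{28}{15} + \frac{t}{-3 + c}$)
$\left(-6437 + 24485\right) \left(F{\left(-55,159 \right)} - 48035\right) = \left(-6437 + 24485\right) \left(\frac{84 - 4452 + 15 \left(-55\right)}{15 \left(-3 + 159\right)} - 48035\right) = 18048 \left(\frac{84 - 4452 - 825}{15 \cdot 156} - 48035\right) = 18048 \left(\frac{1}{15} \cdot \frac{1}{156} \left(-5193\right) - 48035\right) = 18048 \left(- \frac{577}{260} - 48035\right) = 18048 \left(- \frac{12489677}{260}\right) = - \frac{56353422624}{65}$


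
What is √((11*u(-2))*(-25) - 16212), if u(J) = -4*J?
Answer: 2*I*√4603 ≈ 135.69*I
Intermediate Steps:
√((11*u(-2))*(-25) - 16212) = √((11*(-4*(-2)))*(-25) - 16212) = √((11*8)*(-25) - 16212) = √(88*(-25) - 16212) = √(-2200 - 16212) = √(-18412) = 2*I*√4603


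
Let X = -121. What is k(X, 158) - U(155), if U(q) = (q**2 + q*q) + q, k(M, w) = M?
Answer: -48326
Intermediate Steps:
U(q) = q + 2*q**2 (U(q) = (q**2 + q**2) + q = 2*q**2 + q = q + 2*q**2)
k(X, 158) - U(155) = -121 - 155*(1 + 2*155) = -121 - 155*(1 + 310) = -121 - 155*311 = -121 - 1*48205 = -121 - 48205 = -48326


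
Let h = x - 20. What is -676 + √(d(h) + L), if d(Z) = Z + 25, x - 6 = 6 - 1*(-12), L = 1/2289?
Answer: -676 + √151948398/2289 ≈ -670.62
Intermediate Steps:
L = 1/2289 ≈ 0.00043687
x = 24 (x = 6 + (6 - 1*(-12)) = 6 + (6 + 12) = 6 + 18 = 24)
h = 4 (h = 24 - 20 = 4)
d(Z) = 25 + Z
-676 + √(d(h) + L) = -676 + √((25 + 4) + 1/2289) = -676 + √(29 + 1/2289) = -676 + √(66382/2289) = -676 + √151948398/2289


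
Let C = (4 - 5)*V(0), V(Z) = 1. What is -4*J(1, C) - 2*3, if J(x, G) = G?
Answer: -2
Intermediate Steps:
C = -1 (C = (4 - 5)*1 = -1*1 = -1)
-4*J(1, C) - 2*3 = -4*(-1) - 2*3 = 4 - 6 = -2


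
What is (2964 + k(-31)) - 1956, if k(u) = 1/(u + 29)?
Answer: 2015/2 ≈ 1007.5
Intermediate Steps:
k(u) = 1/(29 + u)
(2964 + k(-31)) - 1956 = (2964 + 1/(29 - 31)) - 1956 = (2964 + 1/(-2)) - 1956 = (2964 - 1/2) - 1956 = 5927/2 - 1956 = 2015/2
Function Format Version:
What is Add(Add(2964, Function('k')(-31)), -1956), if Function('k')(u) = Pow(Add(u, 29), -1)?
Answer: Rational(2015, 2) ≈ 1007.5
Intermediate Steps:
Function('k')(u) = Pow(Add(29, u), -1)
Add(Add(2964, Function('k')(-31)), -1956) = Add(Add(2964, Pow(Add(29, -31), -1)), -1956) = Add(Add(2964, Pow(-2, -1)), -1956) = Add(Add(2964, Rational(-1, 2)), -1956) = Add(Rational(5927, 2), -1956) = Rational(2015, 2)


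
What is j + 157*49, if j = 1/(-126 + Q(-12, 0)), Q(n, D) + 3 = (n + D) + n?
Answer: 1177028/153 ≈ 7693.0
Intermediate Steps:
Q(n, D) = -3 + D + 2*n (Q(n, D) = -3 + ((n + D) + n) = -3 + ((D + n) + n) = -3 + (D + 2*n) = -3 + D + 2*n)
j = -1/153 (j = 1/(-126 + (-3 + 0 + 2*(-12))) = 1/(-126 + (-3 + 0 - 24)) = 1/(-126 - 27) = 1/(-153) = -1/153 ≈ -0.0065359)
j + 157*49 = -1/153 + 157*49 = -1/153 + 7693 = 1177028/153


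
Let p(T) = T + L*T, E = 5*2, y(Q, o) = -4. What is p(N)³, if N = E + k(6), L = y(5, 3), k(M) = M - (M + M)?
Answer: -1728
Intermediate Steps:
k(M) = -M (k(M) = M - 2*M = -M)
L = -4
E = 10
N = 4 (N = 10 - 1*6 = 10 - 6 = 4)
p(T) = -3*T (p(T) = T - 4*T = -3*T)
p(N)³ = (-3*4)³ = (-12)³ = -1728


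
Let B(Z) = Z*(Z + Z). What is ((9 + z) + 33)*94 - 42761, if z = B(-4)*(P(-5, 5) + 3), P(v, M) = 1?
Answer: -26781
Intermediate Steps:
B(Z) = 2*Z² (B(Z) = Z*(2*Z) = 2*Z²)
z = 128 (z = (2*(-4)²)*(1 + 3) = (2*16)*4 = 32*4 = 128)
((9 + z) + 33)*94 - 42761 = ((9 + 128) + 33)*94 - 42761 = (137 + 33)*94 - 42761 = 170*94 - 42761 = 15980 - 42761 = -26781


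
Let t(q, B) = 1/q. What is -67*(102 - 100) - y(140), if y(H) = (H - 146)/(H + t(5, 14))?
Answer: -93904/701 ≈ -133.96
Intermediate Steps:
y(H) = (-146 + H)/(⅕ + H) (y(H) = (H - 146)/(H + 1/5) = (-146 + H)/(H + ⅕) = (-146 + H)/(⅕ + H))
-67*(102 - 100) - y(140) = -67*(102 - 100) - 5*(-146 + 140)/(1 + 5*140) = -67*2 - 5*(-6)/(1 + 700) = -134 - 5*(-6)/701 = -134 - 1*(-30/701) = -134 + 30/701 = -93904/701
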